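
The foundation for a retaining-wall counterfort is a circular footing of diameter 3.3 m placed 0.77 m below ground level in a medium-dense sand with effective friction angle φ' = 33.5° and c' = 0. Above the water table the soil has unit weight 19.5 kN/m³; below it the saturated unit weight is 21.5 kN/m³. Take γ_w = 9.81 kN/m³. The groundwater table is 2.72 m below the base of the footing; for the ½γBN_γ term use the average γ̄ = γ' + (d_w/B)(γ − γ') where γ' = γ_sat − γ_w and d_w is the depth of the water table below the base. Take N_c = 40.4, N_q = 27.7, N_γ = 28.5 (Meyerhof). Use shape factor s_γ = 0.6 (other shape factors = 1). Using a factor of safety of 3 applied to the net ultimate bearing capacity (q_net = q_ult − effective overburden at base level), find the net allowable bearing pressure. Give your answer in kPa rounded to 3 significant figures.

q_all(net) ≈ 304 kPa

Effective surcharge at the founding depth q = γ·D_f = 19.5 × 0.77 = 15.015 kPa.
With d_w = 2.72 m < B, γ̄ = 11.69 + (2.72/3.3) × (19.5 − 11.69) = 18.127 kN/m³.
q_ult = q·N_q + 0.5·γ·B·N_γ·s_γ
     = 15.015 × 27.7 + 0.5 × 18.127 × 3.3 × 28.5 × 0.6
     = 415.92 + 511.46 = 927.38 kPa.
Net ultimate: q_net = 927.38 − 15.015 = 912.36 kPa.
q_all(net) = 912.36 / 3 = 304.12 kPa.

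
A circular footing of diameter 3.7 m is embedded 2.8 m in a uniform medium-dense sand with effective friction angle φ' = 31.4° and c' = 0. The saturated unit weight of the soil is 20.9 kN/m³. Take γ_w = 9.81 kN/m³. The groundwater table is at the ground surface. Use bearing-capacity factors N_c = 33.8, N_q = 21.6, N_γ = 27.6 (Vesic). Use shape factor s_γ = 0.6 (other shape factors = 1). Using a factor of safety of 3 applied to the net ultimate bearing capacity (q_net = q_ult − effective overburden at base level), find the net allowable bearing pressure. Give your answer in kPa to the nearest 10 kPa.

q_all(net) ≈ 330 kPa

With the water table at the surface the whole profile is submerged: γ' = 20.9 − 9.81 = 11.09 kN/m³, so q = γ'·D_f = 31.052 kPa; the same γ' applies in the ½γBN_γ term.
q_ult = q·N_q + 0.5·γ·B·N_γ·s_γ
     = 31.052 × 21.6 + 0.5 × 11.09 × 3.7 × 27.6 × 0.6
     = 670.72 + 339.75 = 1010.5 kPa.
Net ultimate: q_net = 1010.5 − 31.052 = 979.42 kPa.
q_all(net) = 979.42 / 3 = 326.47 kPa.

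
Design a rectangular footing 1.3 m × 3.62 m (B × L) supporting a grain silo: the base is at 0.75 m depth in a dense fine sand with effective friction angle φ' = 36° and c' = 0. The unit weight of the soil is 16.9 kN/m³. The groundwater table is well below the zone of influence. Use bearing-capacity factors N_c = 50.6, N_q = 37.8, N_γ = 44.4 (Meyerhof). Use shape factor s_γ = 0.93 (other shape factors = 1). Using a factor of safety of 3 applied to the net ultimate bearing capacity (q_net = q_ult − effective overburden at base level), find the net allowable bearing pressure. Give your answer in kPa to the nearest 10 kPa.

q = γ·D_f = 16.9 × 0.75 = 12.675 kPa.
q·N_q = 12.675 × 37.8 = 479.11 kPa
0.5·γ·B·N_γ·s_γ = 0.5 × 16.9 × 1.3 × 44.4 × 0.93 = 453.59 kPa
q_ult = 479.11 + 453.59 = 932.71 kPa.
Net ultimate: q_net = 932.71 − 12.675 = 920.03 kPa.
q_all(net) = 920.03 / 3 = 306.68 kPa.

q_all(net) ≈ 310 kPa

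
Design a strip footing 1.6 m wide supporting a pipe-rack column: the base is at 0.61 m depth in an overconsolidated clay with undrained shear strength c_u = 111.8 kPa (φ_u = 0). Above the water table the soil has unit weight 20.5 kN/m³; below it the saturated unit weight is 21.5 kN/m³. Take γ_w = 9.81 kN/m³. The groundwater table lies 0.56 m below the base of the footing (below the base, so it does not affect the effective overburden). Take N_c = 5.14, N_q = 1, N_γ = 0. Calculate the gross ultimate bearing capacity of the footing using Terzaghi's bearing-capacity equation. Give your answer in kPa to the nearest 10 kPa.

Effective surcharge at the founding depth q = γ·D_f = 20.5 × 0.61 = 12.505 kPa.
q_ult = c·N_c + q·N_q
     = 111.8 × 5.14 + 12.505 × 1
     = 574.65 + 12.505 = 587.16 kPa.

q_ult ≈ 590 kPa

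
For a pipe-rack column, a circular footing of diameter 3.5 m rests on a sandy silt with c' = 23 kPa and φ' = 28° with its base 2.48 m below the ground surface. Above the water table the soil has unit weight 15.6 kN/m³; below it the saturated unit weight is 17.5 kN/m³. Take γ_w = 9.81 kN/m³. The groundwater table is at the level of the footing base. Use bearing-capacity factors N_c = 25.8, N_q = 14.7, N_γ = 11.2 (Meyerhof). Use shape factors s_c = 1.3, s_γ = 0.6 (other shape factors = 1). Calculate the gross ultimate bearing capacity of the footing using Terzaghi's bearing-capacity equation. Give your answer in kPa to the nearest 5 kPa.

q_ult ≈ 1430 kPa

q = γ·D_f = 15.6 × 2.48 = 38.688 kPa.
For the ½γBN_γ term take γ' = 17.5 − 9.81 = 7.69 kN/m³ (soil below base is submerged).
c·N_c·s_c = 23 × 25.8 × 1.3 = 771.42 kPa
q·N_q = 38.688 × 14.7 = 568.71 kPa
0.5·γ·B·N_γ·s_γ = 0.5 × 7.69 × 3.5 × 11.2 × 0.6 = 90.434 kPa
q_ult = 771.42 + 568.71 + 90.434 = 1430.6 kPa.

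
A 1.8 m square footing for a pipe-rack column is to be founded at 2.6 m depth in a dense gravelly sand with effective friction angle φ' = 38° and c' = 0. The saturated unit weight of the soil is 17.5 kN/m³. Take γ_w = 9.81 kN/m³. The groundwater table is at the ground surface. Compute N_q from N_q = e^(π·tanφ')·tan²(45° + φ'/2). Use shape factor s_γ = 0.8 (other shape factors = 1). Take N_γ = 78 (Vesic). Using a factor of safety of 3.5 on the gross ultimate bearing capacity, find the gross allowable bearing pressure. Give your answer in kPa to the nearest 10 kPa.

N_q = e^(π·tan38°)·tan²(64°) = 48.93.
Water table at ground surface, so effective unit weight γ' = 17.5 − 9.81 = 7.69 kN/m³ is used throughout; overburden q = 7.69 × 2.6 = 19.994 kPa; the same γ' applies in the ½γBN_γ term.
Surcharge term q·N_q = 19.994 × 48.933 = 978.37 kPa; self-weight term 0.5·γ·B·N_γ·s_γ = 0.5 × 7.69 × 1.8 × 78 × 0.8 = 431.87 kPa.
q_ult = 978.37 + 431.87 = 1410.2 kPa.
q_all = 1410.2 / 3.5 = 402.93 kPa.

q_all ≈ 400 kPa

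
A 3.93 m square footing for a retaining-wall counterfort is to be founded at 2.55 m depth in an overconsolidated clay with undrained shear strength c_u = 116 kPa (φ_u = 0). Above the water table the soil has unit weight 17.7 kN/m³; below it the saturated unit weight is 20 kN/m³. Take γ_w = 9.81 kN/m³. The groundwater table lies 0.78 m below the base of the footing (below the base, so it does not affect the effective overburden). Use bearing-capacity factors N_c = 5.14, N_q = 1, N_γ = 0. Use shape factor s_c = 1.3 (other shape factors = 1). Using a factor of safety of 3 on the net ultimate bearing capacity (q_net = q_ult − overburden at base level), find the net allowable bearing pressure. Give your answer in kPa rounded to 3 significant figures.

q_all(net) ≈ 258 kPa

Overburden at base level: q = 17.7 × 2.55 = 45.135 kPa.
Cohesion term c·N_c·s_c = 116 × 5.14 × 1.3 = 775.11 kPa; surcharge term q·N_q = 45.135 × 1 = 45.135 kPa.
q_ult = 775.11 + 45.135 = 820.25 kPa.
q_net = 820.25 − 45.135 = 775.11 kPa.
q_all(net) = 775.11 / 3 = 258.37 kPa.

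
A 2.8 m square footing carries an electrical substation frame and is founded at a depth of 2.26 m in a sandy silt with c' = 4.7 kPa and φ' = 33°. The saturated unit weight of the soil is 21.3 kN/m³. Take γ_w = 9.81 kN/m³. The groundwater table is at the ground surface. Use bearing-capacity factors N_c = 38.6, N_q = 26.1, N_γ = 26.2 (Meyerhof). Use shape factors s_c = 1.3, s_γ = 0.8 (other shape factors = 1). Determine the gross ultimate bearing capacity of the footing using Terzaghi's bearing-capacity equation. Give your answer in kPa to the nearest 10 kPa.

γ' = 21.3 − 9.81 = 11.49 kN/m³ (submerged throughout). q = 11.49 × 2.26 = 25.967 kPa; the same γ' applies in the ½γBN_γ term.
c·N_c·s_c = 4.7 × 38.6 × 1.3 = 235.85 kPa
q·N_q = 25.967 × 26.1 = 677.75 kPa
0.5·γ·B·N_γ·s_γ = 0.5 × 11.49 × 2.8 × 26.2 × 0.8 = 337.16 kPa
q_ult = 235.85 + 677.75 + 337.16 = 1250.8 kPa.

q_ult ≈ 1250 kPa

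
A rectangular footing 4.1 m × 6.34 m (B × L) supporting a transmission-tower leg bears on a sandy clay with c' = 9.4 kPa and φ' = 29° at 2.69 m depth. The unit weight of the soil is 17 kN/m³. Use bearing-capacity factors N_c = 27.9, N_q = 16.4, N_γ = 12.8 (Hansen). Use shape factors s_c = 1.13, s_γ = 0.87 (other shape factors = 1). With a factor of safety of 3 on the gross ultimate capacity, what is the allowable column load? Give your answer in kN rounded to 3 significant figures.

Overburden at base level: q = 17 × 2.69 = 45.73 kPa.
Cohesion term c·N_c·s_c = 9.4 × 27.9 × 1.13 = 296.35 kPa; surcharge term q·N_q = 45.73 × 16.4 = 749.97 kPa; self-weight term 0.5·γ·B·N_γ·s_γ = 0.5 × 17 × 4.1 × 12.8 × 0.87 = 388.09 kPa.
q_ult = 296.35 + 749.97 + 388.09 = 1434.4 kPa.
Gross allowable pressure q_all = 1434.4 / 3 = 478.14 kPa.
Footing area = 25.994 m², so allowable column load = 478.14 × 25.994 = 12429 kN.

P_all ≈ 12400 kN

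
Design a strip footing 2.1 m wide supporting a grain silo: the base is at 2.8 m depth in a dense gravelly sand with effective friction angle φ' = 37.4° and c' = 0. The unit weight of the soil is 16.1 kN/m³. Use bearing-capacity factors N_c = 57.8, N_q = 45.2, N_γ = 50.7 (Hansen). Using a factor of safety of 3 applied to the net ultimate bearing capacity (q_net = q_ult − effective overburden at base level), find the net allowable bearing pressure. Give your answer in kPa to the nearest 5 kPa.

Effective surcharge at the founding depth q = γ·D_f = 16.1 × 2.8 = 45.08 kPa.
q_ult = q·N_q + 0.5·γ·B·N_γ
     = 45.08 × 45.2 + 0.5 × 16.1 × 2.1 × 50.7
     = 2037.6 + 857.08 = 2894.7 kPa.
Net ultimate: q_net = 2894.7 − 45.08 = 2849.6 kPa.
q_all(net) = 2849.6 / 3 = 949.87 kPa.

q_all(net) ≈ 950 kPa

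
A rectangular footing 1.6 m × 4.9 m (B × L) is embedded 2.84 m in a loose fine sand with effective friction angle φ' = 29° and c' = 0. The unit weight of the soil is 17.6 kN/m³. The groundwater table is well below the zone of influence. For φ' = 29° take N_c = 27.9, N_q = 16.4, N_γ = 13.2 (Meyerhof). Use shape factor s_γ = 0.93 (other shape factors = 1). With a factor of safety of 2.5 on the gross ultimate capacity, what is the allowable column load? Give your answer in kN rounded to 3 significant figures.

P_all ≈ 3110 kN

Effective surcharge at the founding depth q = γ·D_f = 17.6 × 2.84 = 49.984 kPa.
q_ult = q·N_q + 0.5·γ·B·N_γ·s_γ
     = 49.984 × 16.4 + 0.5 × 17.6 × 1.6 × 13.2 × 0.93
     = 819.74 + 172.85 = 992.58 kPa.
Gross allowable pressure q_all = 992.58 / 2.5 = 397.03 kPa.
Footing area = 7.84 m², so allowable column load = 397.03 × 7.84 = 3112.7 kN.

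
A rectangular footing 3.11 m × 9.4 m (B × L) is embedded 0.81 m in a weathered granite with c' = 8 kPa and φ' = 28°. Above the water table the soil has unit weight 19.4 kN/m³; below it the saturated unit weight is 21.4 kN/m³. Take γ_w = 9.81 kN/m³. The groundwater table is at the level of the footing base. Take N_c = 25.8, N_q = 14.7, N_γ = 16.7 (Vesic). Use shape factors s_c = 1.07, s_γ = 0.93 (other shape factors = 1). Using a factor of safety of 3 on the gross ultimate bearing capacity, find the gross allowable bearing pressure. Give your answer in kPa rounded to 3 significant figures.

q_all ≈ 244 kPa

Overburden at base level: q = 19.4 × 0.81 = 15.714 kPa.
Below the base the soil is submerged, so the ½γBN_γ term uses γ' = 21.4 − 9.81 = 11.59 kN/m³.
Cohesion term c·N_c·s_c = 8 × 25.8 × 1.07 = 220.85 kPa; surcharge term q·N_q = 15.714 × 14.7 = 231 kPa; self-weight term 0.5·γ·B·N_γ·s_γ = 0.5 × 11.59 × 3.11 × 16.7 × 0.93 = 279.91 kPa.
q_ult = 220.85 + 231 + 279.91 = 731.75 kPa.
q_all = 731.75 / 3 = 243.92 kPa.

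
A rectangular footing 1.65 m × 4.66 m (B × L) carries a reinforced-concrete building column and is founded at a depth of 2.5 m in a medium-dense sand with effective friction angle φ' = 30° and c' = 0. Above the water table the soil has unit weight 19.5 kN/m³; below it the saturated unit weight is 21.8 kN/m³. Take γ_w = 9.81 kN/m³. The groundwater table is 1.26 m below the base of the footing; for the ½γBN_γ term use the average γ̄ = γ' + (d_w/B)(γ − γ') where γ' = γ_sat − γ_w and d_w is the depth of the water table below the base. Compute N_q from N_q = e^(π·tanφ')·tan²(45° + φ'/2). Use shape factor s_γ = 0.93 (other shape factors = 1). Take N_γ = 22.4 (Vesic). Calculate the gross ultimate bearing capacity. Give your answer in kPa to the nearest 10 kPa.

q_ult ≈ 1200 kPa

tan30° = 0.5774, so N_q = e^(π×0.5774)·tan²(60°) = 6.134 × 3.0 = 18.4.
Effective surcharge at the founding depth q = γ·D_f = 19.5 × 2.5 = 48.75 kPa.
With d_w = 1.26 m < B, γ̄ = 11.99 + (1.26/1.65) × (19.5 − 11.99) = 17.725 kN/m³.
q_ult = q·N_q + 0.5·γ·B·N_γ·s_γ
     = 48.75 × 18.401 + 0.5 × 17.725 × 1.65 × 22.4 × 0.93
     = 897.05 + 304.63 = 1201.7 kPa.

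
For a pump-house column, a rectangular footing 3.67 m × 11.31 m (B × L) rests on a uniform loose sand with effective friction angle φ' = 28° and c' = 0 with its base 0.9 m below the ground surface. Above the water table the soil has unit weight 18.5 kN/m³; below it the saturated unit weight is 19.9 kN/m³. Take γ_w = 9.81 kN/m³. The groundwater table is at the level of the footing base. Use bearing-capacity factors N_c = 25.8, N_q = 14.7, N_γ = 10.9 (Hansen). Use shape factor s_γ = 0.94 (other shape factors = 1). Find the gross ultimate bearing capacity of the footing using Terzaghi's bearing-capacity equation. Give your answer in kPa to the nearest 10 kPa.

Overburden at base level: q = 18.5 × 0.9 = 16.65 kPa.
Below the base the soil is submerged, so the ½γBN_γ term uses γ' = 19.9 − 9.81 = 10.09 kN/m³.
Surcharge term q·N_q = 16.65 × 14.7 = 244.76 kPa; self-weight term 0.5·γ·B·N_γ·s_γ = 0.5 × 10.09 × 3.67 × 10.9 × 0.94 = 189.71 kPa.
q_ult = 244.76 + 189.71 = 434.46 kPa.

q_ult ≈ 430 kPa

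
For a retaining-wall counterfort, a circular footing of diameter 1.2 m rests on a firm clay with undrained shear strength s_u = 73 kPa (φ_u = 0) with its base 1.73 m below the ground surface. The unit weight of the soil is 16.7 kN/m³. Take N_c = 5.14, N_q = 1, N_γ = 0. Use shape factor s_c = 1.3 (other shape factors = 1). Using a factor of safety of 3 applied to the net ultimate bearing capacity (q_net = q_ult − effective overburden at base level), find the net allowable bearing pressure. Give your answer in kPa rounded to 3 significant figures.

q = γ·D_f = 16.7 × 1.73 = 28.891 kPa.
c·N_c·s_c = 73 × 5.14 × 1.3 = 487.79 kPa
q·N_q = 28.891 × 1 = 28.891 kPa
q_ult = 487.79 + 28.891 = 516.68 kPa.
Net ultimate: q_net = 516.68 − 28.891 = 487.79 kPa.
q_all(net) = 487.79 / 3 = 162.6 kPa.

q_all(net) ≈ 163 kPa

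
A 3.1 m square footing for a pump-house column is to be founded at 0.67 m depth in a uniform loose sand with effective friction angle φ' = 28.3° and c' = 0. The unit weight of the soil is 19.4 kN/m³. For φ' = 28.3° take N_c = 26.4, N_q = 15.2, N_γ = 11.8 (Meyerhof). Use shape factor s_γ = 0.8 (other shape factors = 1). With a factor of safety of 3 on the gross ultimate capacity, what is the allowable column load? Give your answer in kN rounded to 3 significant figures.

P_all ≈ 1540 kN

q = γ·D_f = 19.4 × 0.67 = 12.998 kPa.
q·N_q = 12.998 × 15.2 = 197.57 kPa
0.5·γ·B·N_γ·s_γ = 0.5 × 19.4 × 3.1 × 11.8 × 0.8 = 283.86 kPa
q_ult = 197.57 + 283.86 = 481.43 kPa.
Gross allowable pressure q_all = 481.43 / 3 = 160.48 kPa.
Footing area = 9.61 m², so allowable column load = 160.48 × 9.61 = 1542.2 kN.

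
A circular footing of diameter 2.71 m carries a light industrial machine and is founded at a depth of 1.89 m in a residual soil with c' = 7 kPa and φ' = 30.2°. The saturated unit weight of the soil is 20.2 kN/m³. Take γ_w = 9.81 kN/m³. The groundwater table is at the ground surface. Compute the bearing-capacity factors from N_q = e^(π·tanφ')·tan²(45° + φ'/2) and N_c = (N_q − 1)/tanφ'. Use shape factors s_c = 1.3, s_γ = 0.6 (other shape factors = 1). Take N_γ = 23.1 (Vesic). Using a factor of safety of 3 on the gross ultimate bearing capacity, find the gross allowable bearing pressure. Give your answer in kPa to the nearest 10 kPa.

q_all ≈ 280 kPa

N_q = e^(π·tan30.2°)·tan²(60.1°) = 18.82; N_c = (N_q − 1)/tanφ' = 30.62.
Water table at ground surface, so effective unit weight γ' = 20.2 − 9.81 = 10.39 kN/m³ is used throughout; overburden q = 10.39 × 1.89 = 19.637 kPa; the same γ' applies in the ½γBN_γ term.
Cohesion term c·N_c·s_c = 7 × 30.625 × 1.3 = 278.68 kPa; surcharge term q·N_q = 19.637 × 18.824 = 369.65 kPa; self-weight term 0.5·γ·B·N_γ·s_γ = 0.5 × 10.39 × 2.71 × 23.1 × 0.6 = 195.13 kPa.
q_ult = 278.68 + 369.65 + 195.13 = 843.46 kPa.
q_all = 843.46 / 3 = 281.15 kPa.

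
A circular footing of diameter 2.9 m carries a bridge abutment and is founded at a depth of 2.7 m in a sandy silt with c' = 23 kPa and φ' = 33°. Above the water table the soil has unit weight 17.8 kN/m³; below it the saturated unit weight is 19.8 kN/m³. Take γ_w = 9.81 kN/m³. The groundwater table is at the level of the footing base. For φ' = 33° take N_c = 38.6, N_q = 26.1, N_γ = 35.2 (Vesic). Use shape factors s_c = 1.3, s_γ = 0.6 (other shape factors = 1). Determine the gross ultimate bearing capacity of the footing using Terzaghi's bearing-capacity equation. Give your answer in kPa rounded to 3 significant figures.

q_ult ≈ 2710 kPa

Overburden at base level: q = 17.8 × 2.7 = 48.06 kPa.
Below the base the soil is submerged, so the ½γBN_γ term uses γ' = 19.8 − 9.81 = 9.99 kN/m³.
Cohesion term c·N_c·s_c = 23 × 38.6 × 1.3 = 1154.1 kPa; surcharge term q·N_q = 48.06 × 26.1 = 1254.4 kPa; self-weight term 0.5·γ·B·N_γ·s_γ = 0.5 × 9.99 × 2.9 × 35.2 × 0.6 = 305.93 kPa.
q_ult = 1154.1 + 1254.4 + 305.93 = 2714.4 kPa.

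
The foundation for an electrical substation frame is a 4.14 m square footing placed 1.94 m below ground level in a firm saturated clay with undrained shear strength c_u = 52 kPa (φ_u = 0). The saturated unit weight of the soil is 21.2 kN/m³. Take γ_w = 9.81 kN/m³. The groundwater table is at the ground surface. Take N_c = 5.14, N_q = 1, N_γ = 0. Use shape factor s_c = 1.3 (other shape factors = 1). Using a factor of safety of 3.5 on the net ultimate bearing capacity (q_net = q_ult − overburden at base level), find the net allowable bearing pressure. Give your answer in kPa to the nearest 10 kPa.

q_all(net) ≈ 100 kPa

Water table at ground surface, so effective unit weight γ' = 21.2 − 9.81 = 11.39 kN/m³ is used throughout; overburden q = 11.39 × 1.94 = 22.097 kPa.
Cohesion term c·N_c·s_c = 52 × 5.14 × 1.3 = 347.46 kPa; surcharge term q·N_q = 22.097 × 1 = 22.097 kPa.
q_ult = 347.46 + 22.097 = 369.56 kPa.
q_net = 369.56 − 22.097 = 347.46 kPa.
q_all(net) = 347.46 / 3.5 = 99.275 kPa.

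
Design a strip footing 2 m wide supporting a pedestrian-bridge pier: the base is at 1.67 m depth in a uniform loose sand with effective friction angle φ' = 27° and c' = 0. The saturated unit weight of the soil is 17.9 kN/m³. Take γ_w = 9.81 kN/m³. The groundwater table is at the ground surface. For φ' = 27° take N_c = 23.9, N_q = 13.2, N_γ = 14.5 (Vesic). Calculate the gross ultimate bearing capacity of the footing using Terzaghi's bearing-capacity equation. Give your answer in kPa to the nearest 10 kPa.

q_ult ≈ 300 kPa

γ' = 17.9 − 9.81 = 8.09 kN/m³ (submerged throughout). q = 8.09 × 1.67 = 13.51 kPa; the same γ' applies in the ½γBN_γ term.
q·N_q = 13.51 × 13.2 = 178.34 kPa
0.5·γ·B·N_γ = 0.5 × 8.09 × 2 × 14.5 = 117.3 kPa
q_ult = 178.34 + 117.3 = 295.64 kPa.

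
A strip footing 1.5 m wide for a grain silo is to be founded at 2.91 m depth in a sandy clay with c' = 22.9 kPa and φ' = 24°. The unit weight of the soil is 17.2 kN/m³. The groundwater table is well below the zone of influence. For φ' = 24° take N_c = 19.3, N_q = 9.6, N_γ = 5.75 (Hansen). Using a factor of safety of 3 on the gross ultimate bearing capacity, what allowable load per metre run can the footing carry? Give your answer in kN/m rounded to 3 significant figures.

≈ 498 kN/m

q = γ·D_f = 17.2 × 2.91 = 50.052 kPa.
c·N_c = 22.9 × 19.3 = 441.97 kPa
q·N_q = 50.052 × 9.6 = 480.5 kPa
0.5·γ·B·N_γ = 0.5 × 17.2 × 1.5 × 5.75 = 74.175 kPa
q_ult = 441.97 + 480.5 + 74.175 = 996.64 kPa.
Gross allowable pressure q_all = 996.64 / 3 = 332.21 kPa.
Allowable wall load = q_all × B = 332.21 × 1.5 = 498.32 kN per metre run.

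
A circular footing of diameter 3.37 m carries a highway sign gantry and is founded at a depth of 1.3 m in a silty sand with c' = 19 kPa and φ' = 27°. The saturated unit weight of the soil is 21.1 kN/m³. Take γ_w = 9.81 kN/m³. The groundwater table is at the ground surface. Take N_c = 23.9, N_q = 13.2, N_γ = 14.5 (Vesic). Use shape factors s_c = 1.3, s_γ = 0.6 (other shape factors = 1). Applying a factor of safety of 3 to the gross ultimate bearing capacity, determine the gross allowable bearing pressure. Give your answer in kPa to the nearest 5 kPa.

q_all ≈ 315 kPa

γ' = 21.1 − 9.81 = 11.29 kN/m³ (submerged throughout). q = 11.29 × 1.3 = 14.677 kPa; the same γ' applies in the ½γBN_γ term.
c·N_c·s_c = 19 × 23.9 × 1.3 = 590.33 kPa
q·N_q = 14.677 × 13.2 = 193.74 kPa
0.5·γ·B·N_γ·s_γ = 0.5 × 11.29 × 3.37 × 14.5 × 0.6 = 165.51 kPa
q_ult = 590.33 + 193.74 + 165.51 = 949.57 kPa.
q_all = q_ult / FS = 949.57 / 3 = 316.52 kPa.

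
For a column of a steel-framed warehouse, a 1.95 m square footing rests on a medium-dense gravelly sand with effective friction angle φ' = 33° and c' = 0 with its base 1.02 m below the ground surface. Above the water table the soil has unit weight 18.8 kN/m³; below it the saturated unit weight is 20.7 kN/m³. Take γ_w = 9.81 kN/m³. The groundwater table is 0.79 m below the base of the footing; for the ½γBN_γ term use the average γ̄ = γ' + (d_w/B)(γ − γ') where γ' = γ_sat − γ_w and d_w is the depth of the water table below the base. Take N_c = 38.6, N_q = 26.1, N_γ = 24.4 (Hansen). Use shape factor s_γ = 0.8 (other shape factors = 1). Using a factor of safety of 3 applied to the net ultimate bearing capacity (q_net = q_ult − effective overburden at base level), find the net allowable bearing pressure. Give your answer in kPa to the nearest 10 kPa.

q_all(net) ≈ 250 kPa

Effective surcharge at the founding depth q = γ·D_f = 18.8 × 1.02 = 19.176 kPa.
With d_w = 0.79 m < B, γ̄ = 10.89 + (0.79/1.95) × (18.8 − 10.89) = 14.095 kN/m³.
q_ult = q·N_q + 0.5·γ·B·N_γ·s_γ
     = 19.176 × 26.1 + 0.5 × 14.095 × 1.95 × 24.4 × 0.8
     = 500.49 + 268.25 = 768.74 kPa.
Net ultimate: q_net = 768.74 − 19.176 = 749.57 kPa.
q_all(net) = 749.57 / 3 = 249.86 kPa.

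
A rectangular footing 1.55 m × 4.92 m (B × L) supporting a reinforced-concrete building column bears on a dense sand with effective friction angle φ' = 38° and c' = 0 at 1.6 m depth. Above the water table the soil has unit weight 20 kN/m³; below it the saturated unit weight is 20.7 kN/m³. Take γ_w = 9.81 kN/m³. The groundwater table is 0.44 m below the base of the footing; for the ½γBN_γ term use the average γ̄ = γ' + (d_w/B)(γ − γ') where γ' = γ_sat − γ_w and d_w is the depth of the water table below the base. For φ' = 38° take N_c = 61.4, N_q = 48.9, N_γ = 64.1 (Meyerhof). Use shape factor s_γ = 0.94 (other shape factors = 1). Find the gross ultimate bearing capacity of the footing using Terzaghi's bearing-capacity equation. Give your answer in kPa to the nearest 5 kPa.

q_ult ≈ 2195 kPa

q = γ·D_f = 20 × 1.6 = 32 kPa.
γ' = 10.89 kN/m³; averaging over the depth B below the base, γ̄ = γ' + (d_w/B)(γ − γ') = 13.476 kN/m³.
q·N_q = 32 × 48.9 = 1564.8 kPa
0.5·γ·B·N_γ·s_γ = 0.5 × 13.476 × 1.55 × 64.1 × 0.94 = 629.29 kPa
q_ult = 1564.8 + 629.29 = 2194.1 kPa.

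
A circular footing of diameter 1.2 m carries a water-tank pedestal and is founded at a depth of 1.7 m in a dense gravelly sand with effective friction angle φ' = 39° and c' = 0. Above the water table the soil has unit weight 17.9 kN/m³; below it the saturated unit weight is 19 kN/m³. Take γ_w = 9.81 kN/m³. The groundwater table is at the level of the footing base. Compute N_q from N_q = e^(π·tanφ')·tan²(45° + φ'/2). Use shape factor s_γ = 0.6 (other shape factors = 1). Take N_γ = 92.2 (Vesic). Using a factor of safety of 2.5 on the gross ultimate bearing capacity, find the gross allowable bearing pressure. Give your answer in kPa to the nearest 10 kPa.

N_q = e^(π·tan39°)·tan²(64.5°) = 55.96.
Overburden at base level: q = 17.9 × 1.7 = 30.43 kPa.
Below the base the soil is submerged, so the ½γBN_γ term uses γ' = 19 − 9.81 = 9.19 kN/m³.
Surcharge term q·N_q = 30.43 × 55.957 = 1702.8 kPa; self-weight term 0.5·γ·B·N_γ·s_γ = 0.5 × 9.19 × 1.2 × 92.2 × 0.6 = 305.03 kPa.
q_ult = 1702.8 + 305.03 = 2007.8 kPa.
q_all = 2007.8 / 2.5 = 803.13 kPa.

q_all ≈ 800 kPa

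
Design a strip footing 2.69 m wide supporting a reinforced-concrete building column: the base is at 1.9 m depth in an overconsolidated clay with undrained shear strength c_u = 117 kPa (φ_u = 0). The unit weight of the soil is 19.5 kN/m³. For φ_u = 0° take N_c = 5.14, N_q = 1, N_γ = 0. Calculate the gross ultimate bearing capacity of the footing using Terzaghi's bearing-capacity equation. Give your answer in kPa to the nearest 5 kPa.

q_ult ≈ 640 kPa

q = γ·D_f = 19.5 × 1.9 = 37.05 kPa.
c·N_c = 117 × 5.14 = 601.38 kPa
q·N_q = 37.05 × 1 = 37.05 kPa
q_ult = 601.38 + 37.05 = 638.43 kPa.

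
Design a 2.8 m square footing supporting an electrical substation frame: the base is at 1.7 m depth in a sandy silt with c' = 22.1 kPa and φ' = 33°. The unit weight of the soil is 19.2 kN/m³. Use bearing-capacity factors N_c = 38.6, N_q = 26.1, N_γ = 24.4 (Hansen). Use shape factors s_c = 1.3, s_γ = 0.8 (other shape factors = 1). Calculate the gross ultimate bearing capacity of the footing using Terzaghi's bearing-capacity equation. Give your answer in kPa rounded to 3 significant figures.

Overburden at base level: q = 19.2 × 1.7 = 32.64 kPa.
Cohesion term c·N_c·s_c = 22.1 × 38.6 × 1.3 = 1109 kPa; surcharge term q·N_q = 32.64 × 26.1 = 851.9 kPa; self-weight term 0.5·γ·B·N_γ·s_γ = 0.5 × 19.2 × 2.8 × 24.4 × 0.8 = 524.7 kPa.
q_ult = 1109 + 851.9 + 524.7 = 2485.6 kPa.

q_ult ≈ 2490 kPa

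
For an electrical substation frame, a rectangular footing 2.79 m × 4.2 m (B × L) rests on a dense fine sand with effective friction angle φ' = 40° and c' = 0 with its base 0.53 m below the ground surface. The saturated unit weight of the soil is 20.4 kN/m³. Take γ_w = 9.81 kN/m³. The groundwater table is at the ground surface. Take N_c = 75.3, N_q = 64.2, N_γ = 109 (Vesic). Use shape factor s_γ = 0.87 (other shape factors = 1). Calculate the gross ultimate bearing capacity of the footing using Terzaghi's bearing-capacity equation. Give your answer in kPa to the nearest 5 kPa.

With the water table at the surface the whole profile is submerged: γ' = 20.4 − 9.81 = 10.59 kN/m³, so q = γ'·D_f = 5.6127 kPa; the same γ' applies in the ½γBN_γ term.
q_ult = q·N_q + 0.5·γ·B·N_γ·s_γ
     = 5.6127 × 64.2 + 0.5 × 10.59 × 2.79 × 109 × 0.87
     = 360.34 + 1400.9 = 1761.3 kPa.

q_ult ≈ 1760 kPa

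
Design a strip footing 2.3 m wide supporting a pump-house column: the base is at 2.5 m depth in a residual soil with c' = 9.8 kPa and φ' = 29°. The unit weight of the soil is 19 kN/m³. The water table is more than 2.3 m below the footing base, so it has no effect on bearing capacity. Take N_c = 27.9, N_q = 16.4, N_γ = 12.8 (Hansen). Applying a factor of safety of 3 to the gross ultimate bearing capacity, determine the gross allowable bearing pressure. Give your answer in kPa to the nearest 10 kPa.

Overburden at base level: q = 19 × 2.5 = 47.5 kPa.
Cohesion term c·N_c = 9.8 × 27.9 = 273.42 kPa; surcharge term q·N_q = 47.5 × 16.4 = 779 kPa; self-weight term 0.5·γ·B·N_γ = 0.5 × 19 × 2.3 × 12.8 = 279.68 kPa.
q_ult = 273.42 + 779 + 279.68 = 1332.1 kPa.
q_all = q_ult / FS = 1332.1 / 3 = 444.03 kPa.

q_all ≈ 440 kPa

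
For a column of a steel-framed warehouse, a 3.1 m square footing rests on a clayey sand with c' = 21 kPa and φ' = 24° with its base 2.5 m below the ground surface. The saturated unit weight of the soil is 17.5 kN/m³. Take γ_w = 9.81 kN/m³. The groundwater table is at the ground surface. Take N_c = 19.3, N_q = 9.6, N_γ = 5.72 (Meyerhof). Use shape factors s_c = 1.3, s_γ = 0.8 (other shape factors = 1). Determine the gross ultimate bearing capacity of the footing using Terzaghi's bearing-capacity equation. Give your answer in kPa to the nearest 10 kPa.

γ' = 17.5 − 9.81 = 7.69 kN/m³ (submerged throughout). q = 7.69 × 2.5 = 19.225 kPa; the same γ' applies in the ½γBN_γ term.
c·N_c·s_c = 21 × 19.3 × 1.3 = 526.89 kPa
q·N_q = 19.225 × 9.6 = 184.56 kPa
0.5·γ·B·N_γ·s_γ = 0.5 × 7.69 × 3.1 × 5.72 × 0.8 = 54.544 kPa
q_ult = 526.89 + 184.56 + 54.544 = 765.99 kPa.

q_ult ≈ 770 kPa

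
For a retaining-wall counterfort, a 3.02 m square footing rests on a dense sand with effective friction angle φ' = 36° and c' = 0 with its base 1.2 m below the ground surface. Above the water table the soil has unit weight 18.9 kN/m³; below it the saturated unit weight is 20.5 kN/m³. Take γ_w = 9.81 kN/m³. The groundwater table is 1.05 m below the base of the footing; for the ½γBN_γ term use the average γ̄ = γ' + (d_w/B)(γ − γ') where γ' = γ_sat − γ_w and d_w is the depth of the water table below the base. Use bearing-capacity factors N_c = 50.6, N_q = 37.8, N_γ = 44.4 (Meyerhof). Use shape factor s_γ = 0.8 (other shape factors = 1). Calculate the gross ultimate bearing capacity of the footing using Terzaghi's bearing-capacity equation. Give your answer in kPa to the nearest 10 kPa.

q = γ·D_f = 18.9 × 1.2 = 22.68 kPa.
γ' = 10.69 kN/m³; averaging over the depth B below the base, γ̄ = γ' + (d_w/B)(γ − γ') = 13.544 kN/m³.
q·N_q = 22.68 × 37.8 = 857.3 kPa
0.5·γ·B·N_γ·s_γ = 0.5 × 13.544 × 3.02 × 44.4 × 0.8 = 726.46 kPa
q_ult = 857.3 + 726.46 = 1583.8 kPa.

q_ult ≈ 1580 kPa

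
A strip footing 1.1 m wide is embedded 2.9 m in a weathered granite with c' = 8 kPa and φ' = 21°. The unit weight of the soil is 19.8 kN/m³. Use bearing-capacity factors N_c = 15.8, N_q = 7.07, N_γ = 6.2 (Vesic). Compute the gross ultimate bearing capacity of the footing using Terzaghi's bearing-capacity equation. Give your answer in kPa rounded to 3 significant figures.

Effective surcharge at the founding depth q = γ·D_f = 19.8 × 2.9 = 57.42 kPa.
q_ult = c·N_c + q·N_q + 0.5·γ·B·N_γ
     = 8 × 15.8 + 57.42 × 7.07 + 0.5 × 19.8 × 1.1 × 6.2
     = 126.4 + 405.96 + 67.518 = 599.88 kPa.

q_ult ≈ 600 kPa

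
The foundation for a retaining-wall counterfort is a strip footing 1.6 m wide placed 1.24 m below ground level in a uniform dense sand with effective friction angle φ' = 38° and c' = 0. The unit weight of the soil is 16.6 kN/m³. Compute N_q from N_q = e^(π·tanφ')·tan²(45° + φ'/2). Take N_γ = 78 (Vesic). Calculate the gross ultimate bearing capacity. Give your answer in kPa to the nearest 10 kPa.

tan38° = 0.7813, so N_q = e^(π×0.7813)·tan²(64°) = 11.64 × 4.204 = 48.93.
q = γ·D_f = 16.6 × 1.24 = 20.584 kPa.
q·N_q = 20.584 × 48.933 = 1007.2 kPa
0.5·γ·B·N_γ = 0.5 × 16.6 × 1.6 × 78 = 1035.8 kPa
q_ult = 1007.2 + 1035.8 = 2043.1 kPa.

q_ult ≈ 2040 kPa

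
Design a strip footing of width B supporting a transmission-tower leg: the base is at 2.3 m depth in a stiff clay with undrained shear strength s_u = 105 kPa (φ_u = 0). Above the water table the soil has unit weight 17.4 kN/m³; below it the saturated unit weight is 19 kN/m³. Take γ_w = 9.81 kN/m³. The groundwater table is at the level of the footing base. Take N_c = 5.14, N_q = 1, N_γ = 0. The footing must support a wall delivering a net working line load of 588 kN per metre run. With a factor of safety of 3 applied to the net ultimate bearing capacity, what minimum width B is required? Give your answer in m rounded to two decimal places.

Effective surcharge at the founding depth q = γ·D_f = 17.4 × 2.3 = 40.02 kPa.
q_ult = c·N_c + q·N_q
     = 105 × 5.14 + 40.02 × 1
     = 539.7 + 40.02 = 579.72 kPa.
For φ = 0 the ½γBN_γ term vanishes, so q_ult is independent of B. q_net = 579.72 − 40.02 = 539.7 kPa; q_all(net) = 539.7/3 = 179.9 kPa.
Required width B = w / q_all(net) = 588 / 179.9 = 3.268 m.

B = 3.27 m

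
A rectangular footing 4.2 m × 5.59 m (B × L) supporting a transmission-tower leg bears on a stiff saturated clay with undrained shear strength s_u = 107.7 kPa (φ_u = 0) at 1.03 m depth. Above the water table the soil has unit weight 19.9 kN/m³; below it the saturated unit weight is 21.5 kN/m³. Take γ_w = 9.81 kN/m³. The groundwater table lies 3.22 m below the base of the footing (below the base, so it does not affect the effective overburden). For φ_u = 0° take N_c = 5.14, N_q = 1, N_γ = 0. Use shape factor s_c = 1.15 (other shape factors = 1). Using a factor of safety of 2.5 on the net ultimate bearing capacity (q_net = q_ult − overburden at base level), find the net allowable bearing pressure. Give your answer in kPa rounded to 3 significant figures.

q_all(net) ≈ 255 kPa

Effective surcharge at the founding depth q = γ·D_f = 19.9 × 1.03 = 20.497 kPa.
q_ult = c·N_c·s_c + q·N_q
     = 107.7 × 5.14 × 1.15 + 20.497 × 1
     = 636.61 + 20.497 = 657.11 kPa.
q_net = 657.11 − 20.497 = 636.61 kPa.
q_all(net) = 636.61 / 2.5 = 254.65 kPa.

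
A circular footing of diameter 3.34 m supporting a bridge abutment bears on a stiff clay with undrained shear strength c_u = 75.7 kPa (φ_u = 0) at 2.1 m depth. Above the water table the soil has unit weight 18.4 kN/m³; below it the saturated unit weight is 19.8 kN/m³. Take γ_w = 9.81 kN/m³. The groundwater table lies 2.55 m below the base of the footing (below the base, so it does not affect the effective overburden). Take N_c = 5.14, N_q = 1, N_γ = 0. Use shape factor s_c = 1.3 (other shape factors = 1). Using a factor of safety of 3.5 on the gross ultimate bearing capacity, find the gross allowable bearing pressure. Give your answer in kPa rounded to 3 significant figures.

Overburden at base level: q = 18.4 × 2.1 = 38.64 kPa.
Cohesion term c·N_c·s_c = 75.7 × 5.14 × 1.3 = 505.83 kPa; surcharge term q·N_q = 38.64 × 1 = 38.64 kPa.
q_ult = 505.83 + 38.64 = 544.47 kPa.
q_all = 544.47 / 3.5 = 155.56 kPa.

q_all ≈ 156 kPa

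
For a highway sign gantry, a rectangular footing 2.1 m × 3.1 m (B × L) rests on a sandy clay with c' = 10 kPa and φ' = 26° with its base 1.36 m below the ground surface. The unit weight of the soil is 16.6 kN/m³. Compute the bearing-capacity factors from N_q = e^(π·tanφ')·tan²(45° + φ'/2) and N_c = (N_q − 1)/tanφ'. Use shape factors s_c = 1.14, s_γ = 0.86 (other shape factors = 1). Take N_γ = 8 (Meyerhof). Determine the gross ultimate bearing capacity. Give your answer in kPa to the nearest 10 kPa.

tan26° = 0.4877, so N_q = e^(π×0.4877)·tan²(58°) = 4.629 × 2.561 = 11.85.
N_c = (11.85 − 1)/tan26° = 22.25.
Effective surcharge at the founding depth q = γ·D_f = 16.6 × 1.36 = 22.576 kPa.
q_ult = c·N_c·s_c + q·N_q + 0.5·γ·B·N_γ·s_γ
     = 10 × 22.254 × 1.14 + 22.576 × 11.854 + 0.5 × 16.6 × 2.1 × 8 × 0.86
     = 253.7 + 267.62 + 119.92 = 641.24 kPa.

q_ult ≈ 640 kPa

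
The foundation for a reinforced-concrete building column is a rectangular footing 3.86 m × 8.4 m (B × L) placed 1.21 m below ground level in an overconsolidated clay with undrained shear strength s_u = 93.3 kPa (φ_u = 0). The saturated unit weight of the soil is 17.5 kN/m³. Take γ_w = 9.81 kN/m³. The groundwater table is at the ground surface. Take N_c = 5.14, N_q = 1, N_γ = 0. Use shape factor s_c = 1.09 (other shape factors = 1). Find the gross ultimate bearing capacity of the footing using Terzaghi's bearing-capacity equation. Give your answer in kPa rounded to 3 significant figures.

Water table at ground surface, so effective unit weight γ' = 17.5 − 9.81 = 7.69 kN/m³ is used throughout; overburden q = 7.69 × 1.21 = 9.3049 kPa.
Cohesion term c·N_c·s_c = 93.3 × 5.14 × 1.09 = 522.72 kPa; surcharge term q·N_q = 9.3049 × 1 = 9.3049 kPa.
q_ult = 522.72 + 9.3049 = 532.03 kPa.

q_ult ≈ 532 kPa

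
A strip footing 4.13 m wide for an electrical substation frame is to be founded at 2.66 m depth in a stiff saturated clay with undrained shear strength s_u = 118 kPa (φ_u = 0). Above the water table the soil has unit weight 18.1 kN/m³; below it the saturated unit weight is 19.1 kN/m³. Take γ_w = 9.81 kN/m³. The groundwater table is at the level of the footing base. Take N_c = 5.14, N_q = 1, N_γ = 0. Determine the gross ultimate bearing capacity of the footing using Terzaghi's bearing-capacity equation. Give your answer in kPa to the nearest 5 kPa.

q_ult ≈ 655 kPa

Overburden at base level: q = 18.1 × 2.66 = 48.146 kPa.
Cohesion term c·N_c = 118 × 5.14 = 606.52 kPa; surcharge term q·N_q = 48.146 × 1 = 48.146 kPa.
q_ult = 606.52 + 48.146 = 654.67 kPa.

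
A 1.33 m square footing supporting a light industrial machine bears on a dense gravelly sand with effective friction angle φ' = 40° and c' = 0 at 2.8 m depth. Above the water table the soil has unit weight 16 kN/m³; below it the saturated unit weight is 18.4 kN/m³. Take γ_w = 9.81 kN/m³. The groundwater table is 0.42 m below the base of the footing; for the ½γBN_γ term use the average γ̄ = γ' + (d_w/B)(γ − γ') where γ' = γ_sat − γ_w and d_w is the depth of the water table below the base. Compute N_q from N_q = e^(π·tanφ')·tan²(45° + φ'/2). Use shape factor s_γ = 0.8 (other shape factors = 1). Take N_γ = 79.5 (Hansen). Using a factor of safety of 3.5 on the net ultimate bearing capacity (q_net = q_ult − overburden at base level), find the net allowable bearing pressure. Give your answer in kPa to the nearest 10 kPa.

N_q = e^(π·tan40°)·tan²(65°) = 64.2.
Effective surcharge at the founding depth q = γ·D_f = 16 × 2.8 = 44.8 kPa.
With d_w = 0.42 m < B, γ̄ = 8.59 + (0.42/1.33) × (16 − 8.59) = 10.93 kN/m³.
q_ult = q·N_q + 0.5·γ·B·N_γ·s_γ
     = 44.8 × 64.195 + 0.5 × 10.93 × 1.33 × 79.5 × 0.8
     = 2875.9 + 462.27 = 3338.2 kPa.
q_net = 3338.2 − 44.8 = 3293.4 kPa.
q_all(net) = 3293.4 / 3.5 = 940.98 kPa.

q_all(net) ≈ 940 kPa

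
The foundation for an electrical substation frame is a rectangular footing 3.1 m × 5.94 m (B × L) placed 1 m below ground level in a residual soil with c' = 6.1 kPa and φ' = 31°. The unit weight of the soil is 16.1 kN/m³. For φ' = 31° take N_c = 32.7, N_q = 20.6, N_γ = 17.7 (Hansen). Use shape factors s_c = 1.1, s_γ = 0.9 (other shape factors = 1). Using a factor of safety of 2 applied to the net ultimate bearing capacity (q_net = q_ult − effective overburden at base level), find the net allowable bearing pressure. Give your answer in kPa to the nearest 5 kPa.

q_all(net) ≈ 465 kPa

Overburden at base level: q = 16.1 × 1 = 16.1 kPa.
Cohesion term c·N_c·s_c = 6.1 × 32.7 × 1.1 = 219.42 kPa; surcharge term q·N_q = 16.1 × 20.6 = 331.66 kPa; self-weight term 0.5·γ·B·N_γ·s_γ = 0.5 × 16.1 × 3.1 × 17.7 × 0.9 = 397.53 kPa.
q_ult = 219.42 + 331.66 + 397.53 = 948.61 kPa.
Net ultimate: q_net = 948.61 − 16.1 = 932.51 kPa.
q_all(net) = 932.51 / 2 = 466.26 kPa.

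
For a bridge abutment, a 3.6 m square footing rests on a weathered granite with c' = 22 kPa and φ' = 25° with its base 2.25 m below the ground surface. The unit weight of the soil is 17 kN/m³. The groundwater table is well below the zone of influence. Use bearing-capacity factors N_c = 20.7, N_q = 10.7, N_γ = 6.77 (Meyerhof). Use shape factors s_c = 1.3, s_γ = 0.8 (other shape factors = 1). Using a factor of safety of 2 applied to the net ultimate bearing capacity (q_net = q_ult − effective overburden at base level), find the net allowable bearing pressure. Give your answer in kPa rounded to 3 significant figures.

q_all(net) ≈ 564 kPa

Effective surcharge at the founding depth q = γ·D_f = 17 × 2.25 = 38.25 kPa.
q_ult = c·N_c·s_c + q·N_q + 0.5·γ·B·N_γ·s_γ
     = 22 × 20.7 × 1.3 + 38.25 × 10.7 + 0.5 × 17 × 3.6 × 6.77 × 0.8
     = 592.02 + 409.27 + 165.73 = 1167 kPa.
Net ultimate: q_net = 1167 − 38.25 = 1128.8 kPa.
q_all(net) = 1128.8 / 2 = 564.39 kPa.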